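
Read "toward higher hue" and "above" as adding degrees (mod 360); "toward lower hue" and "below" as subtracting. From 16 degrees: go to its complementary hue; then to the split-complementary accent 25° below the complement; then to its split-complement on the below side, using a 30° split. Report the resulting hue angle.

+180° (complement): 16 + 180 = 196°
+155° (split-comp 25° ↓): 196 + 155 = 351°
+150° (split-comp 30° ↓): 351 + 150 = 501 → 501 − 360 = 141°

141°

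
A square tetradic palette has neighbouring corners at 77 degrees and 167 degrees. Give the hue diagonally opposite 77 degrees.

257°

A square tetradic scheme places four hues 90° apart; opposite corners are 180° apart.
77 + 180 = 257°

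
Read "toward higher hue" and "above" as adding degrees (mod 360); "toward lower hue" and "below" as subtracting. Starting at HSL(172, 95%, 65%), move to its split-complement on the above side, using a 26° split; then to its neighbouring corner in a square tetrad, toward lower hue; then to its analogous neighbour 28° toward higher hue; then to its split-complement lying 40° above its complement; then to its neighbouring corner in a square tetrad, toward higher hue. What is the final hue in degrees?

+206° (split-comp 26° ↑): 172 + 206 = 378 → 378 − 360 = 18°
−90° (square ↓): 18 − 90 = -72 → -72 + 360 = 288°
+28° (analog 28° ↑): 288 + 28 = 316°
+220° (split-comp 40° ↑): 316 + 220 = 536 → 536 − 360 = 176°
+90° (square ↑): 176 + 90 = 266°

266°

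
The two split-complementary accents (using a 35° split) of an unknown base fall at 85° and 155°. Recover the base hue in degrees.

The accents sit 35° either side of the complement, so the complement is their short-arc midpoint on the wheel.
Short-arc midpoint of 85° and 155°: 120°.
Base is 180° from the complement: 120 − 180 = -60 → -60 + 360 = 300°

300°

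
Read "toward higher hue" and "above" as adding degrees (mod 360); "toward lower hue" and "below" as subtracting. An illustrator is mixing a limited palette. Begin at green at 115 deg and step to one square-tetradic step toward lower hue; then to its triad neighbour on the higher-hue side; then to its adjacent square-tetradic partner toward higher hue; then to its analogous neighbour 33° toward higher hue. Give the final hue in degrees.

−90° (square ↓): 115 − 90 = 25°
+120° (triadic ↑): 25 + 120 = 145°
+90° (square ↑): 145 + 90 = 235°
+33° (analog 33° ↑): 235 + 33 = 268°

268°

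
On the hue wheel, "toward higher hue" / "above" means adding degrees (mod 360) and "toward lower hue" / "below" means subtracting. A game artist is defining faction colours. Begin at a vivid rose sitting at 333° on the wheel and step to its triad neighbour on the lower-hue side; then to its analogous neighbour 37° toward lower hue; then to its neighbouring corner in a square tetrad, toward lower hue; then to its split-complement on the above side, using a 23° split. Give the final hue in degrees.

289°

triadic ↓ −120°: 333 − 120 = 213°
analog 37° ↓ −37°: 213 − 37 = 176°
square ↓ −90°: 176 − 90 = 86°
split-comp 23° ↑ +203°: 86 + 203 = 289°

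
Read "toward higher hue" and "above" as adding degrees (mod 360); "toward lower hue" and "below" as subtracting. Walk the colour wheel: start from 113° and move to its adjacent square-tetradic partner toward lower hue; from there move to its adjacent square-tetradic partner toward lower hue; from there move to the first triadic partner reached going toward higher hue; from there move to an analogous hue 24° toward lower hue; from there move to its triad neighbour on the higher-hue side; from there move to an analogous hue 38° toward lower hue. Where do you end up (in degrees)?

111°

−90° (square ↓): 113 − 90 = 23°
−90° (square ↓): 23 − 90 = -67 → -67 + 360 = 293°
+120° (triadic ↑): 293 + 120 = 413 → 413 − 360 = 53°
−24° (analog 24° ↓): 53 − 24 = 29°
+120° (triadic ↑): 29 + 120 = 149°
−38° (analog 38° ↓): 149 − 38 = 111°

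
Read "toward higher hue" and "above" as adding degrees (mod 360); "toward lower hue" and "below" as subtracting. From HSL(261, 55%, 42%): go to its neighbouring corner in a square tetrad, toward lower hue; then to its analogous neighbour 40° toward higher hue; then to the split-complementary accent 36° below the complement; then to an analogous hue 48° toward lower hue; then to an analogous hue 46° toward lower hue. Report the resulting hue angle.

261°

261 − 90 = 171°   (square ↓)
171 + 40 = 211°   (analog 40° ↑)
211 + 144 = 355°   (split-comp 36° ↓)
355 − 48 = 307°   (analog 48° ↓)
307 − 46 = 261°   (analog 46° ↓)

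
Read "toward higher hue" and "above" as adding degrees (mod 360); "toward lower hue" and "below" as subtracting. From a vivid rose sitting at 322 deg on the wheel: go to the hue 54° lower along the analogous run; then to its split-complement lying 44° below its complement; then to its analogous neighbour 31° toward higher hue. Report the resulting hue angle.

75°

analog 54° ↓ −54°: 322 − 54 = 268°
split-comp 44° ↓ +136°: 268 + 136 = 404 → 404 − 360 = 44°
analog 31° ↑ +31°: 44 + 31 = 75°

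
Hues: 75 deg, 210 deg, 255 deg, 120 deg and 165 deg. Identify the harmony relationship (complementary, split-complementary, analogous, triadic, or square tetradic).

Sort the hues: 75°, 120°, 165°, 210°, 255°.
Successive gaps around the wheel: 45°, 45°, 45°, 45°, 180°.
A run of hues at equal small steps (45°) with one large closing gap is an analogous group.

analogous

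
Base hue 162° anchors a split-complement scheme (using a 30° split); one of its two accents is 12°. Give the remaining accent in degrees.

Split-complementary hues sit 30° either side of the complement.
Complement of the base 162°: 162 + 180 = 342°
The given accent 12° is 30° one side of 342°; the other accent sits 30° the other side: 342 − 30 = 312°

312°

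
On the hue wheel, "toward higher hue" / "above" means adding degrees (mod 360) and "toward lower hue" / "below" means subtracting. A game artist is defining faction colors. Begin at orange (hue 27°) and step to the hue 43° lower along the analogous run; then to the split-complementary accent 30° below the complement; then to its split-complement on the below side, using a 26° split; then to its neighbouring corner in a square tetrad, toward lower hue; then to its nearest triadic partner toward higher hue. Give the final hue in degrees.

−43° (analog 43° ↓): 27 − 43 = -16 → -16 + 360 = 344°
+150° (split-comp 30° ↓): 344 + 150 = 494 → 494 − 360 = 134°
+154° (split-comp 26° ↓): 134 + 154 = 288°
−90° (square ↓): 288 − 90 = 198°
+120° (triadic ↑): 198 + 120 = 318°

318°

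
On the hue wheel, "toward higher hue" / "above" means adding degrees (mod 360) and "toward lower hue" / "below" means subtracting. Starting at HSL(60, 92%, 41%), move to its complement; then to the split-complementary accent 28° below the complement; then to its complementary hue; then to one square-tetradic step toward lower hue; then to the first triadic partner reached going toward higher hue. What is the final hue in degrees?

242°

60 + 180 = 240°   (complement)
240 + 152 = 392 → 392 − 360 = 32°   (split-comp 28° ↓)
32 + 180 = 212°   (complement)
212 − 90 = 122°   (square ↓)
122 + 120 = 242°   (triadic ↑)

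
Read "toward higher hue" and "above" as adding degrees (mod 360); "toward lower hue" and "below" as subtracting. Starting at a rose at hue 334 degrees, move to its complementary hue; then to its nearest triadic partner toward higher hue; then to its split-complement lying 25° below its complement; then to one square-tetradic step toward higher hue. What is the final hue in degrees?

334 + 180 = 514 → 514 − 360 = 154°   (complement)
154 + 120 = 274°   (triadic ↑)
274 + 155 = 429 → 429 − 360 = 69°   (split-comp 25° ↓)
69 + 90 = 159°   (square ↑)

159°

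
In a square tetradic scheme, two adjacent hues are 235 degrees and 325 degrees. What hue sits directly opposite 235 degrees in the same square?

55°

A square tetradic scheme places four hues 90° apart; opposite corners are 180° apart.
235 + 180 = 415 → 415 − 360 = 55°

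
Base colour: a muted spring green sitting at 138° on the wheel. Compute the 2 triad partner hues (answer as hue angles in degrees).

A triad places three hues 120° apart.
138 + 120 = 258°
138 + 240 = 378 → 378 − 360 = 18°

258° and 18°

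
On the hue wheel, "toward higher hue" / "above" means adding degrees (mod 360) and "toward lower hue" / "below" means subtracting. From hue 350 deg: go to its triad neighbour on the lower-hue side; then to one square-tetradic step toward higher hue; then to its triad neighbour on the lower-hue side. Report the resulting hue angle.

200°

−120° (triadic ↓): 350 − 120 = 230°
+90° (square ↑): 230 + 90 = 320°
−120° (triadic ↓): 320 − 120 = 200°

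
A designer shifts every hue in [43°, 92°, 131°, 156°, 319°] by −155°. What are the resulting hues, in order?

43 − 155 = -112 → -112 + 360 = 248°
92 − 155 = -63 → -63 + 360 = 297°
131 − 155 = -24 → -24 + 360 = 336°
156 − 155 = 1°
319 − 155 = 164°

248°, 297°, 336°, 1°, 164°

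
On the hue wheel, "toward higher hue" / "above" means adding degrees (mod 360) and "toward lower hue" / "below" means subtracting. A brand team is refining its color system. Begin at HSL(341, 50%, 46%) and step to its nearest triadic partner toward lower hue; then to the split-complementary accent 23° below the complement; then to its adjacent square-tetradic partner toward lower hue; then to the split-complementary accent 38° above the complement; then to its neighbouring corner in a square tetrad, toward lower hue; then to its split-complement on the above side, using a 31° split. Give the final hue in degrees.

267°

341 − 120 = 221°   (triadic ↓)
221 + 157 = 378 → 378 − 360 = 18°   (split-comp 23° ↓)
18 − 90 = -72 → -72 + 360 = 288°   (square ↓)
288 + 218 = 506 → 506 − 360 = 146°   (split-comp 38° ↑)
146 − 90 = 56°   (square ↓)
56 + 211 = 267°   (split-comp 31° ↑)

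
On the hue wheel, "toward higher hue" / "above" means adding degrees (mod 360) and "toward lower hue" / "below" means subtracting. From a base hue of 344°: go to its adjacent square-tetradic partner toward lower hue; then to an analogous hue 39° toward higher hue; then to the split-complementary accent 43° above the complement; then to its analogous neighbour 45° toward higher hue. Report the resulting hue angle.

201°

344 − 90 = 254°   (square ↓)
254 + 39 = 293°   (analog 39° ↑)
293 + 223 = 516 → 516 − 360 = 156°   (split-comp 43° ↑)
156 + 45 = 201°   (analog 45° ↑)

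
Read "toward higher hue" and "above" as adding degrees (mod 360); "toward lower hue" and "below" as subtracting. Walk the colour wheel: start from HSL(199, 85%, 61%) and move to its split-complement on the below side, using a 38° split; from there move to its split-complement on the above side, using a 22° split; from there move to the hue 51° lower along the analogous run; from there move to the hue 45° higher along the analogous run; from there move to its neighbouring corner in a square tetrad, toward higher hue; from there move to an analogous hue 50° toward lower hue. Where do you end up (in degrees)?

+142° (split-comp 38° ↓): 199 + 142 = 341°
+202° (split-comp 22° ↑): 341 + 202 = 543 → 543 − 360 = 183°
−51° (analog 51° ↓): 183 − 51 = 132°
+45° (analog 45° ↑): 132 + 45 = 177°
+90° (square ↑): 177 + 90 = 267°
−50° (analog 50° ↓): 267 − 50 = 217°

217°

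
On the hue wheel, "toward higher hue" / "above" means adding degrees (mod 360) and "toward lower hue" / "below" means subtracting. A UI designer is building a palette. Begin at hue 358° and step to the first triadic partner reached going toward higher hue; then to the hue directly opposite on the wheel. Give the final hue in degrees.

+120° (triadic ↑): 358 + 120 = 478 → 478 − 360 = 118°
+180° (complement): 118 + 180 = 298°

298°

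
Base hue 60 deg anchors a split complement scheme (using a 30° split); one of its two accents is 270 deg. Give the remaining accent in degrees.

Split-complementary hues sit 30° either side of the complement.
Complement of the base 60°: 60 + 180 = 240°
The given accent 270° is 30° one side of 240°; the other accent sits 30° the other side: 240 − 30 = 210°

210°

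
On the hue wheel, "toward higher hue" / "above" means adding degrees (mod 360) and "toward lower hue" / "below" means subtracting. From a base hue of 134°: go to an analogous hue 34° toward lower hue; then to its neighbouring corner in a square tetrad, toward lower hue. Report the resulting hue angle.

−34° (analog 34° ↓): 134 − 34 = 100°
−90° (square ↓): 100 − 90 = 10°

10°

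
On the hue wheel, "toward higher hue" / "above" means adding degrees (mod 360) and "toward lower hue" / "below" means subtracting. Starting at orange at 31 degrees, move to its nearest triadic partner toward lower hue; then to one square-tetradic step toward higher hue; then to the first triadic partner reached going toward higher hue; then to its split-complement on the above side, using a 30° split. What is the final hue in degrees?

triadic ↓ −120°: 31 − 120 = -89 → -89 + 360 = 271°
square ↑ +90°: 271 + 90 = 361 → 361 − 360 = 1°
triadic ↑ +120°: 1 + 120 = 121°
split-comp 30° ↑ +210°: 121 + 210 = 331°

331°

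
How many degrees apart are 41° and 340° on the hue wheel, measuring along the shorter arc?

61°

|41 − 340| = 299.
The shorter arc is 360 − 299 = 61°.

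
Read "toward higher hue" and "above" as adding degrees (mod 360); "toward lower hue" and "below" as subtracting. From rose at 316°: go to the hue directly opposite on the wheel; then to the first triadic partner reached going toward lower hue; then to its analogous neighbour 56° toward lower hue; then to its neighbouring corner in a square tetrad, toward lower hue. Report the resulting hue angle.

complement +180°: 316 + 180 = 496 → 496 − 360 = 136°
triadic ↓ −120°: 136 − 120 = 16°
analog 56° ↓ −56°: 16 − 56 = -40 → -40 + 360 = 320°
square ↓ −90°: 320 − 90 = 230°

230°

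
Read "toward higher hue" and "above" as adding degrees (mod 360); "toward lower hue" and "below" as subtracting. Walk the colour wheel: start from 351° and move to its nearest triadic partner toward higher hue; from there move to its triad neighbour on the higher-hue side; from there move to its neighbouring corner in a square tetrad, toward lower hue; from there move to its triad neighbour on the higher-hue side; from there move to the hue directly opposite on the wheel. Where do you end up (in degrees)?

+120° (triadic ↑): 351 + 120 = 471 → 471 − 360 = 111°
+120° (triadic ↑): 111 + 120 = 231°
−90° (square ↓): 231 − 90 = 141°
+120° (triadic ↑): 141 + 120 = 261°
+180° (complement): 261 + 180 = 441 → 441 − 360 = 81°

81°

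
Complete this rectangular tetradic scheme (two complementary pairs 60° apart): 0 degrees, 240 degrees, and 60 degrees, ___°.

A rectangular tetradic uses two complementary pairs 60° apart: offsets 0°, 60°, 180°, 240°.
Among {0°, 60°, 240°}, 60° and 240° are a 180° pair.
The remaining hue 0° needs its own complement: 0 + 180 = 180°

180°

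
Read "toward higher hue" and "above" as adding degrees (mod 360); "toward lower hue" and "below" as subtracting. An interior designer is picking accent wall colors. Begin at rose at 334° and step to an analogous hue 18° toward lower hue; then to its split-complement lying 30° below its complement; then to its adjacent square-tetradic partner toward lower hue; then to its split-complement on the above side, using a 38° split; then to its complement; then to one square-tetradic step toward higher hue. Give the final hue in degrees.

144°

analog 18° ↓ −18°: 334 − 18 = 316°
split-comp 30° ↓ +150°: 316 + 150 = 466 → 466 − 360 = 106°
square ↓ −90°: 106 − 90 = 16°
split-comp 38° ↑ +218°: 16 + 218 = 234°
complement +180°: 234 + 180 = 414 → 414 − 360 = 54°
square ↑ +90°: 54 + 90 = 144°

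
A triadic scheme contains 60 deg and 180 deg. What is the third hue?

A triad spaces three hues 120° apart.
The full set is {60°, 180°, 300°}.

300°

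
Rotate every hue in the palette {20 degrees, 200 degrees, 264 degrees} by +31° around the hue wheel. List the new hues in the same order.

51°, 231°, 295°

20 + 31 = 51°
200 + 31 = 231°
264 + 31 = 295°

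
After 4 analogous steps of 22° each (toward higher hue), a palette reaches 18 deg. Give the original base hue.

4 steps of 22° (toward higher hue) give a net shift of +88°.
Start = end − shift: 18 − 88 = -70 → -70 + 360 = 290°

290°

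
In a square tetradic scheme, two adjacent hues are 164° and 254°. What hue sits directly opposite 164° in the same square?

344°

A square tetradic scheme places four hues 90° apart; opposite corners are 180° apart.
164 + 180 = 344°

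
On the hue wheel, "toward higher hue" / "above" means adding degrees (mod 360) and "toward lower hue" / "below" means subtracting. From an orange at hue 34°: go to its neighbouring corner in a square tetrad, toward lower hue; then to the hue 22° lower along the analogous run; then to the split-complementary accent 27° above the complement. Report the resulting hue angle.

square ↓ −90°: 34 − 90 = -56 → -56 + 360 = 304°
analog 22° ↓ −22°: 304 − 22 = 282°
split-comp 27° ↑ +207°: 282 + 207 = 489 → 489 − 360 = 129°

129°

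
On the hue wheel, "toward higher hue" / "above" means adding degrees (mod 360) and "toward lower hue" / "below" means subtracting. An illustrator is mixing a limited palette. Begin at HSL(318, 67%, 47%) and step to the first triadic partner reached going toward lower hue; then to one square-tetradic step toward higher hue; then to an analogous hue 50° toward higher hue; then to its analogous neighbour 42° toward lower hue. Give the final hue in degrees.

triadic ↓ −120°: 318 − 120 = 198°
square ↑ +90°: 198 + 90 = 288°
analog 50° ↑ +50°: 288 + 50 = 338°
analog 42° ↓ −42°: 338 − 42 = 296°

296°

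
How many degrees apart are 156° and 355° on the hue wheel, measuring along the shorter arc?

|156 − 355| = 199.
The shorter arc is 360 − 199 = 161°.

161°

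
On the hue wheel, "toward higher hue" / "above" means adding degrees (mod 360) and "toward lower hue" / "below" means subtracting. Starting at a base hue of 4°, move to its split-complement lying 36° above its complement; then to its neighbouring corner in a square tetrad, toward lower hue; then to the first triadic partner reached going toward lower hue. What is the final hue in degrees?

split-comp 36° ↑ +216°: 4 + 216 = 220°
square ↓ −90°: 220 − 90 = 130°
triadic ↓ −120°: 130 − 120 = 10°

10°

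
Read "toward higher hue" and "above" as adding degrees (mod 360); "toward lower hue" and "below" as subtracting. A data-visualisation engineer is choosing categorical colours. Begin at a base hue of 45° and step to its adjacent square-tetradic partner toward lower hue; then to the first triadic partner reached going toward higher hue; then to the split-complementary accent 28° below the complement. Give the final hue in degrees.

227°

square ↓ −90°: 45 − 90 = -45 → -45 + 360 = 315°
triadic ↑ +120°: 315 + 120 = 435 → 435 − 360 = 75°
split-comp 28° ↓ +152°: 75 + 152 = 227°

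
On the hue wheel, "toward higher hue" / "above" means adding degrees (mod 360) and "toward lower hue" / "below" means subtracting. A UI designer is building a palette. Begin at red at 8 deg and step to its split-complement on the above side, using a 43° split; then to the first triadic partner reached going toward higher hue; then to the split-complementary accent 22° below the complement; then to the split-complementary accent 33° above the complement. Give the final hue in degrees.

2°

8 + 223 = 231°   (split-comp 43° ↑)
231 + 120 = 351°   (triadic ↑)
351 + 158 = 509 → 509 − 360 = 149°   (split-comp 22° ↓)
149 + 213 = 362 → 362 − 360 = 2°   (split-comp 33° ↑)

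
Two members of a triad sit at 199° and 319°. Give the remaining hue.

79°

A triad spaces three hues 120° apart.
The full set is {79°, 199°, 319°}.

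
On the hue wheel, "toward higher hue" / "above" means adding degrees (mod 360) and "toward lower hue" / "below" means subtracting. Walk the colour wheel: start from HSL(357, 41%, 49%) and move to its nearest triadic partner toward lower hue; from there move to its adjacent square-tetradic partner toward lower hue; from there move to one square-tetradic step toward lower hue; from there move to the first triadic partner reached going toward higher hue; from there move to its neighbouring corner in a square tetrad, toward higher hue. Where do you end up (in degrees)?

267°

357 − 120 = 237°   (triadic ↓)
237 − 90 = 147°   (square ↓)
147 − 90 = 57°   (square ↓)
57 + 120 = 177°   (triadic ↑)
177 + 90 = 267°   (square ↑)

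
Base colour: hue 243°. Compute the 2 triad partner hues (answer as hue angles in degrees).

A triad places three hues 120° apart.
243 + 120 = 363 → 363 − 360 = 3°
243 + 240 = 483 → 483 − 360 = 123°

3° and 123°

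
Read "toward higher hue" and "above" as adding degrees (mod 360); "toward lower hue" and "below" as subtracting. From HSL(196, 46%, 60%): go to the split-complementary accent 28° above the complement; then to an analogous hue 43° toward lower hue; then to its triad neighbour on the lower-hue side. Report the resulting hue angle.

241°

split-comp 28° ↑ +208°: 196 + 208 = 404 → 404 − 360 = 44°
analog 43° ↓ −43°: 44 − 43 = 1°
triadic ↓ −120°: 1 − 120 = -119 → -119 + 360 = 241°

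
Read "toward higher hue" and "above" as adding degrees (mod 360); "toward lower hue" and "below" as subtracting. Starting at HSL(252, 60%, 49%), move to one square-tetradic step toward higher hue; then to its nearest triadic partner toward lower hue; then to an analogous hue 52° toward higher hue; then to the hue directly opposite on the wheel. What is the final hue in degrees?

252 + 90 = 342°   (square ↑)
342 − 120 = 222°   (triadic ↓)
222 + 52 = 274°   (analog 52° ↑)
274 + 180 = 454 → 454 − 360 = 94°   (complement)

94°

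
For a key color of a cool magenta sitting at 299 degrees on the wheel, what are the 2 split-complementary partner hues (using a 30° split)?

89° and 149°

Complement of 299 degrees: 299 + 180 = 479 → 479 − 360 = 119°
119 − 30 = 89°
119 + 30 = 149°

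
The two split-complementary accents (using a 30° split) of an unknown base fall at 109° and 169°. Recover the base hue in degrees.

The accents sit 30° either side of the complement, so the complement is their short-arc midpoint on the wheel.
Short-arc midpoint of 109° and 169°: 139°.
Base is 180° from the complement: 139 − 180 = -41 → -41 + 360 = 319°

319°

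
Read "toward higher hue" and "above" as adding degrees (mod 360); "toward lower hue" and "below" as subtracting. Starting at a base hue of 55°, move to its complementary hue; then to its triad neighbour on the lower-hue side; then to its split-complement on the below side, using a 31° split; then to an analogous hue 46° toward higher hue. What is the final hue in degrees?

310°

complement +180°: 55 + 180 = 235°
triadic ↓ −120°: 235 − 120 = 115°
split-comp 31° ↓ +149°: 115 + 149 = 264°
analog 46° ↑ +46°: 264 + 46 = 310°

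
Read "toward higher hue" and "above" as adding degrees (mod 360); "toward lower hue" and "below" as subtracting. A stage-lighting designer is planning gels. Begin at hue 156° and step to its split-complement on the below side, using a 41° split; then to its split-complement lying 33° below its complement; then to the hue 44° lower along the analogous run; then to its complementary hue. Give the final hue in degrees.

218°

+139° (split-comp 41° ↓): 156 + 139 = 295°
+147° (split-comp 33° ↓): 295 + 147 = 442 → 442 − 360 = 82°
−44° (analog 44° ↓): 82 − 44 = 38°
+180° (complement): 38 + 180 = 218°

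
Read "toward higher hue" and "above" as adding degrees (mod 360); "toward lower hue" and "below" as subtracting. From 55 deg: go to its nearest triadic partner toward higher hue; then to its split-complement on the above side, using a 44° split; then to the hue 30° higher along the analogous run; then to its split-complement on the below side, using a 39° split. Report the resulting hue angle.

210°

55 + 120 = 175°   (triadic ↑)
175 + 224 = 399 → 399 − 360 = 39°   (split-comp 44° ↑)
39 + 30 = 69°   (analog 30° ↑)
69 + 141 = 210°   (split-comp 39° ↓)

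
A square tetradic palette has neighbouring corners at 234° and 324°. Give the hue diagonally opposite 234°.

54°

A square tetradic scheme places four hues 90° apart; opposite corners are 180° apart.
234 + 180 = 414 → 414 − 360 = 54°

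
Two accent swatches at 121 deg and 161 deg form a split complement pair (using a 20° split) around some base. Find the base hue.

The accents sit 20° either side of the complement, so the complement is their short-arc midpoint on the wheel.
Short-arc midpoint of 121° and 161°: 141°.
Base is 180° from the complement: 141 − 180 = -39 → -39 + 360 = 321°

321°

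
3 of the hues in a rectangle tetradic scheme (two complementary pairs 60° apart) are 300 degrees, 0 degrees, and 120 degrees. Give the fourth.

A rectangular tetradic uses two complementary pairs 60° apart: offsets 0°, 60°, 180°, 240°.
Among {0°, 120°, 300°}, 300° and 120° are a 180° pair.
The remaining hue 0° needs its own complement: 0 + 180 = 180°

180°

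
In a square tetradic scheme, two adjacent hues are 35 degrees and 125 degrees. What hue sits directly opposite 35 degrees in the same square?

A square tetradic scheme places four hues 90° apart; opposite corners are 180° apart.
35 + 180 = 215°

215°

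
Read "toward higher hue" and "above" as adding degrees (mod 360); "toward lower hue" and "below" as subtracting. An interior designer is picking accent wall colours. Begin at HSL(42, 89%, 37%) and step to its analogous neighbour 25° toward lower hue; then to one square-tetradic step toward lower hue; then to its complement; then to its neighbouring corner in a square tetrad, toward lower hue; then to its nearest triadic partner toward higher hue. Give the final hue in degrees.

analog 25° ↓ −25°: 42 − 25 = 17°
square ↓ −90°: 17 − 90 = -73 → -73 + 360 = 287°
complement +180°: 287 + 180 = 467 → 467 − 360 = 107°
square ↓ −90°: 107 − 90 = 17°
triadic ↑ +120°: 17 + 120 = 137°

137°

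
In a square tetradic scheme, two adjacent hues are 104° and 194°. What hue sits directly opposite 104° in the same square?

A square tetradic scheme places four hues 90° apart; opposite corners are 180° apart.
104 + 180 = 284°

284°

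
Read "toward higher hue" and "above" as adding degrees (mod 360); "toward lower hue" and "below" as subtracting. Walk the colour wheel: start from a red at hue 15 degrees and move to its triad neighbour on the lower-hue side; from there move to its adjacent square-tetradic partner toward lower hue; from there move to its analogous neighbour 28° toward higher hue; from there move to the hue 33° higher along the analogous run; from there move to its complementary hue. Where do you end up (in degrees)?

15 − 120 = -105 → -105 + 360 = 255°   (triadic ↓)
255 − 90 = 165°   (square ↓)
165 + 28 = 193°   (analog 28° ↑)
193 + 33 = 226°   (analog 33° ↑)
226 + 180 = 406 → 406 − 360 = 46°   (complement)

46°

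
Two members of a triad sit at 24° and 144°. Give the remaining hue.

A triad spaces three hues 120° apart.
The full set is {24°, 144°, 264°}.

264°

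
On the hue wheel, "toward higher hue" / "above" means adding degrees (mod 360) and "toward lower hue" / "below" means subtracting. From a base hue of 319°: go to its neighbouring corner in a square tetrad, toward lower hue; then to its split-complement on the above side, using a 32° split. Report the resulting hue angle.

−90° (square ↓): 319 − 90 = 229°
+212° (split-comp 32° ↑): 229 + 212 = 441 → 441 − 360 = 81°

81°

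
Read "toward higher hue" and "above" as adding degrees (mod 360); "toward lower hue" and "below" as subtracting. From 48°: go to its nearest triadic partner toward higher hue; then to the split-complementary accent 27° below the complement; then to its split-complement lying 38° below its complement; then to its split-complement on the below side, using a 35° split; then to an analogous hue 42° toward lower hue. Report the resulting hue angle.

206°

triadic ↑ +120°: 48 + 120 = 168°
split-comp 27° ↓ +153°: 168 + 153 = 321°
split-comp 38° ↓ +142°: 321 + 142 = 463 → 463 − 360 = 103°
split-comp 35° ↓ +145°: 103 + 145 = 248°
analog 42° ↓ −42°: 248 − 42 = 206°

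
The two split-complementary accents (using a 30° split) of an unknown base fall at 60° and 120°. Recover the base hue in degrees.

270°

The accents sit 30° either side of the complement, so the complement is their short-arc midpoint on the wheel.
Short-arc midpoint of 60° and 120°: 90°.
Base is 180° from the complement: 90 − 180 = -90 → -90 + 360 = 270°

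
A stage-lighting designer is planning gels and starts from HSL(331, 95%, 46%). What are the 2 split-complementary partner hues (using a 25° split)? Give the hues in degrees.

Complement of 331 degrees: 331 + 180 = 511 → 511 − 360 = 151°
151 − 25 = 126°
151 + 25 = 176°

126° and 176°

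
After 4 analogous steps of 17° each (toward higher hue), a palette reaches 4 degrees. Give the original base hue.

4 steps of 17° (toward higher hue) give a net shift of +68°.
Start = end − shift: 4 − 68 = -64 → -64 + 360 = 296°

296°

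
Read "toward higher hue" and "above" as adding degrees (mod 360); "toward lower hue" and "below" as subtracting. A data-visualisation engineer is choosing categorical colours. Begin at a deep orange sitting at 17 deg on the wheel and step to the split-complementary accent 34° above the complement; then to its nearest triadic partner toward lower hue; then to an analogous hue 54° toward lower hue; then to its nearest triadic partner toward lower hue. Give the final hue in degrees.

+214° (split-comp 34° ↑): 17 + 214 = 231°
−120° (triadic ↓): 231 − 120 = 111°
−54° (analog 54° ↓): 111 − 54 = 57°
−120° (triadic ↓): 57 − 120 = -63 → -63 + 360 = 297°

297°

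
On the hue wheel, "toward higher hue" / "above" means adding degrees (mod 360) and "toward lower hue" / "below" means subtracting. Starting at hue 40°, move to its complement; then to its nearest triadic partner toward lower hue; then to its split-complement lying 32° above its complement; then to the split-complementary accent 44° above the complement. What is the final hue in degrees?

complement +180°: 40 + 180 = 220°
triadic ↓ −120°: 220 − 120 = 100°
split-comp 32° ↑ +212°: 100 + 212 = 312°
split-comp 44° ↑ +224°: 312 + 224 = 536 → 536 − 360 = 176°

176°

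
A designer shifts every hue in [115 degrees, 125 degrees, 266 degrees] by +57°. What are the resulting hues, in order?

115 + 57 = 172°
125 + 57 = 182°
266 + 57 = 323°

172°, 182°, 323°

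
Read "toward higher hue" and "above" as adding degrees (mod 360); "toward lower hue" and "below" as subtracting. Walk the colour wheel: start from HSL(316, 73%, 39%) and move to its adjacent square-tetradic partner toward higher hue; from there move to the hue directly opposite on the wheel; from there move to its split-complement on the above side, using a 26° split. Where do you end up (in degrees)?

72°

+90° (square ↑): 316 + 90 = 406 → 406 − 360 = 46°
+180° (complement): 46 + 180 = 226°
+206° (split-comp 26° ↑): 226 + 206 = 432 → 432 − 360 = 72°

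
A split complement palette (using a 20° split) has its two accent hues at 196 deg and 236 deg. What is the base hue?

36°

The accents sit 20° either side of the complement, so the complement is their short-arc midpoint on the wheel.
Short-arc midpoint of 196° and 236°: 216°.
Base is 180° from the complement: 216 − 180 = 36°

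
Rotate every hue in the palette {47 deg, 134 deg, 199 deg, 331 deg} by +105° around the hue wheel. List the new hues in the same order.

47 + 105 = 152°
134 + 105 = 239°
199 + 105 = 304°
331 + 105 = 436 → 436 − 360 = 76°

152°, 239°, 304°, 76°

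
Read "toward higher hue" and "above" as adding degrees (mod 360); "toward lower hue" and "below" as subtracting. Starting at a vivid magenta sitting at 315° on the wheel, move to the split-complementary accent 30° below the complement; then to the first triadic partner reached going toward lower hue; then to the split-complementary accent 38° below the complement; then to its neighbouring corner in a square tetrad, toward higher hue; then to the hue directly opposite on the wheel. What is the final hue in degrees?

37°

+150° (split-comp 30° ↓): 315 + 150 = 465 → 465 − 360 = 105°
−120° (triadic ↓): 105 − 120 = -15 → -15 + 360 = 345°
+142° (split-comp 38° ↓): 345 + 142 = 487 → 487 − 360 = 127°
+90° (square ↑): 127 + 90 = 217°
+180° (complement): 217 + 180 = 397 → 397 − 360 = 37°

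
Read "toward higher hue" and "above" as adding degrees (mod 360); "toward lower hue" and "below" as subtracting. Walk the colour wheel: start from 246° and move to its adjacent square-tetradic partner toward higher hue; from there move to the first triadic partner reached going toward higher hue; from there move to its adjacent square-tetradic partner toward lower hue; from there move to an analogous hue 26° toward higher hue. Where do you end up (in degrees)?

32°

246 + 90 = 336°   (square ↑)
336 + 120 = 456 → 456 − 360 = 96°   (triadic ↑)
96 − 90 = 6°   (square ↓)
6 + 26 = 32°   (analog 26° ↑)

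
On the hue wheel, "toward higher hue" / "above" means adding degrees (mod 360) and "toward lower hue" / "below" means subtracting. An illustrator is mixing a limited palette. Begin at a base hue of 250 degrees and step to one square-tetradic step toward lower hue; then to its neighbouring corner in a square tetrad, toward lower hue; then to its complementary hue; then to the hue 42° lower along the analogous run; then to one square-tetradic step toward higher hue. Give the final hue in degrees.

298°

−90° (square ↓): 250 − 90 = 160°
−90° (square ↓): 160 − 90 = 70°
+180° (complement): 70 + 180 = 250°
−42° (analog 42° ↓): 250 − 42 = 208°
+90° (square ↑): 208 + 90 = 298°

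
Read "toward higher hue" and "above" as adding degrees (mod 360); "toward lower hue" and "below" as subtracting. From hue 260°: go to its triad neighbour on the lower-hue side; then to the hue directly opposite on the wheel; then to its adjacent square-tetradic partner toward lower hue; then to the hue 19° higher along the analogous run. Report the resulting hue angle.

triadic ↓ −120°: 260 − 120 = 140°
complement +180°: 140 + 180 = 320°
square ↓ −90°: 320 − 90 = 230°
analog 19° ↑ +19°: 230 + 19 = 249°

249°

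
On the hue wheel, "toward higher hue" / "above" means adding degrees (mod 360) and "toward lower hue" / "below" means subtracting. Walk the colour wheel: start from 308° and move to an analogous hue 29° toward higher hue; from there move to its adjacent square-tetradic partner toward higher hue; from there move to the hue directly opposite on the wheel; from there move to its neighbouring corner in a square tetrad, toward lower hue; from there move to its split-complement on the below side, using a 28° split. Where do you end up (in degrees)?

309°

308 + 29 = 337°   (analog 29° ↑)
337 + 90 = 427 → 427 − 360 = 67°   (square ↑)
67 + 180 = 247°   (complement)
247 − 90 = 157°   (square ↓)
157 + 152 = 309°   (split-comp 28° ↓)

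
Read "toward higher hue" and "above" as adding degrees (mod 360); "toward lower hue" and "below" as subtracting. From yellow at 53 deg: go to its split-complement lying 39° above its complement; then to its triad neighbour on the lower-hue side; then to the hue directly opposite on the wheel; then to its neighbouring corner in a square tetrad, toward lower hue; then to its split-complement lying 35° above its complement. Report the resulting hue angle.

97°

53 + 219 = 272°   (split-comp 39° ↑)
272 − 120 = 152°   (triadic ↓)
152 + 180 = 332°   (complement)
332 − 90 = 242°   (square ↓)
242 + 215 = 457 → 457 − 360 = 97°   (split-comp 35° ↑)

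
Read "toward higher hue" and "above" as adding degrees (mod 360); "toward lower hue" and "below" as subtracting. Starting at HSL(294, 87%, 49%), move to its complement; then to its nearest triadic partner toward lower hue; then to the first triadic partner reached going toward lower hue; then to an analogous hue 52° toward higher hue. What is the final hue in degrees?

286°

complement +180°: 294 + 180 = 474 → 474 − 360 = 114°
triadic ↓ −120°: 114 − 120 = -6 → -6 + 360 = 354°
triadic ↓ −120°: 354 − 120 = 234°
analog 52° ↑ +52°: 234 + 52 = 286°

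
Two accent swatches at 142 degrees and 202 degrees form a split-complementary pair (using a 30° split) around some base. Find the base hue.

352°

The accents sit 30° either side of the complement, so the complement is their short-arc midpoint on the wheel.
Short-arc midpoint of 142° and 202°: 172°.
Base is 180° from the complement: 172 − 180 = -8 → -8 + 360 = 352°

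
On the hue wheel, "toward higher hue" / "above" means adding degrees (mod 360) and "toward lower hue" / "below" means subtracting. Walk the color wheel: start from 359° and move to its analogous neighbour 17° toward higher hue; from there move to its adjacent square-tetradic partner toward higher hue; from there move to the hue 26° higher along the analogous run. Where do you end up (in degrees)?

+17° (analog 17° ↑): 359 + 17 = 376 → 376 − 360 = 16°
+90° (square ↑): 16 + 90 = 106°
+26° (analog 26° ↑): 106 + 26 = 132°

132°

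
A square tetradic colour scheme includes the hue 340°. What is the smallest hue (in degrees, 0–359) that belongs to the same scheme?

70°

A square tetradic scheme places four hues every 90°.
The full set through 340° is {70°, 160°, 250°, 340°}.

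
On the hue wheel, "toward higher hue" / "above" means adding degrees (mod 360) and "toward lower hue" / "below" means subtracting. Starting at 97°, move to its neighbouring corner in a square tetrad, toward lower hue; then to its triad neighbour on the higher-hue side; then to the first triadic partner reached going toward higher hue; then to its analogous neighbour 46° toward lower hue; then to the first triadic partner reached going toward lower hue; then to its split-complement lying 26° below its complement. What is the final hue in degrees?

235°

−90° (square ↓): 97 − 90 = 7°
+120° (triadic ↑): 7 + 120 = 127°
+120° (triadic ↑): 127 + 120 = 247°
−46° (analog 46° ↓): 247 − 46 = 201°
−120° (triadic ↓): 201 − 120 = 81°
+154° (split-comp 26° ↓): 81 + 154 = 235°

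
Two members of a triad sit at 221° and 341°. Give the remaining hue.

101°

A triad spaces three hues 120° apart.
The full set is {101°, 221°, 341°}.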